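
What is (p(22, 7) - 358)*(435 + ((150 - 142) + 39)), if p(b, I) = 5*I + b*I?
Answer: -81458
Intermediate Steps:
p(b, I) = 5*I + I*b
(p(22, 7) - 358)*(435 + ((150 - 142) + 39)) = (7*(5 + 22) - 358)*(435 + ((150 - 142) + 39)) = (7*27 - 358)*(435 + (8 + 39)) = (189 - 358)*(435 + 47) = -169*482 = -81458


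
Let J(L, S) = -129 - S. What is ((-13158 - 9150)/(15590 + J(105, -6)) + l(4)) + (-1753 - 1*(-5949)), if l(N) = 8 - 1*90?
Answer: 63608930/15467 ≈ 4112.6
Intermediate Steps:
l(N) = -82 (l(N) = 8 - 90 = -82)
((-13158 - 9150)/(15590 + J(105, -6)) + l(4)) + (-1753 - 1*(-5949)) = ((-13158 - 9150)/(15590 + (-129 - 1*(-6))) - 82) + (-1753 - 1*(-5949)) = (-22308/(15590 + (-129 + 6)) - 82) + (-1753 + 5949) = (-22308/(15590 - 123) - 82) + 4196 = (-22308/15467 - 82) + 4196 = -1290602/15467 + 4196 = 63608930/15467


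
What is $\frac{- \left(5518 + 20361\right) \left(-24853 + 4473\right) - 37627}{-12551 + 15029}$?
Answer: $\frac{175792131}{826} \approx 2.1282 \cdot 10^{5}$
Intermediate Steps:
$\frac{- \left(5518 + 20361\right) \left(-24853 + 4473\right) - 37627}{-12551 + 15029} = \frac{- 25879 \left(-20380\right) - 37627}{2478} = \left(\left(-1\right) \left(-527414020\right) - 37627\right) \frac{1}{2478} = \left(527414020 - 37627\right) \frac{1}{2478} = 527376393 \cdot \frac{1}{2478} = \frac{175792131}{826}$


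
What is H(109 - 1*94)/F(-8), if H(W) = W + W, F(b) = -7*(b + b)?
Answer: 15/56 ≈ 0.26786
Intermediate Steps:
F(b) = -14*b
H(W) = 2*W
H(109 - 1*94)/F(-8) = (2*(109 - 1*94))/((-14*(-8))) = (2*(109 - 94))/112 = (2*15)*(1/112) = 30*(1/112) = 15/56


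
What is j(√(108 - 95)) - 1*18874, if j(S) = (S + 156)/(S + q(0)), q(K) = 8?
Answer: -961339/51 - 148*√13/51 ≈ -18860.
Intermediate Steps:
j(S) = (156 + S)/(8 + S) (j(S) = (S + 156)/(S + 8) = (156 + S)/(8 + S))
j(√(108 - 95)) - 1*18874 = (156 + √(108 - 95))/(8 + √(108 - 95)) - 1*18874 = (156 + √13)/(8 + √13) - 18874 = -18874 + (156 + √13)/(8 + √13)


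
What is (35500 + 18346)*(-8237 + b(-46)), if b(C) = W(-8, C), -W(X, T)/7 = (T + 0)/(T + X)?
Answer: -11983965760/27 ≈ -4.4385e+8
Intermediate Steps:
W(X, T) = -7*T/(T + X) (W(X, T) = -7*(T + 0)/(T + X) = -7*T/(T + X))
b(C) = -7*C/(-8 + C) (b(C) = -7*C/(C - 8) = -7*C/(-8 + C))
(35500 + 18346)*(-8237 + b(-46)) = (35500 + 18346)*(-8237 - 7*(-46)/(-8 - 46)) = 53846*(-8237 - 7*(-46)/(-54)) = 53846*(-8237 - 7*(-46)*(-1/54)) = 53846*(-8237 - 161/27) = 53846*(-222560/27) = -11983965760/27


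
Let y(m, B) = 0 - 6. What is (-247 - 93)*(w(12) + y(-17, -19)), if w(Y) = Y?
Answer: -2040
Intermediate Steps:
y(m, B) = -6
(-247 - 93)*(w(12) + y(-17, -19)) = (-247 - 93)*(12 - 6) = -340*6 = -2040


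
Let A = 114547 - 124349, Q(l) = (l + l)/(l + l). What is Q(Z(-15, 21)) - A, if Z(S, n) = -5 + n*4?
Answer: 9803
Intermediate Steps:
Z(S, n) = -5 + 4*n
Q(l) = 1 (Q(l) = (2*l)/((2*l)) = (2*l)*(1/(2*l)) = 1)
A = -9802
Q(Z(-15, 21)) - A = 1 - 1*(-9802) = 1 + 9802 = 9803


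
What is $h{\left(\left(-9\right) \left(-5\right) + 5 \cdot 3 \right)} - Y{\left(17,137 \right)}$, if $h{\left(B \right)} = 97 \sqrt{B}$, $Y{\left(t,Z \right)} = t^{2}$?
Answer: $-289 + 194 \sqrt{15} \approx 462.36$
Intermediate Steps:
$h{\left(\left(-9\right) \left(-5\right) + 5 \cdot 3 \right)} - Y{\left(17,137 \right)} = 97 \sqrt{\left(-9\right) \left(-5\right) + 5 \cdot 3} - 17^{2} = 97 \sqrt{45 + 15} - 289 = 97 \sqrt{60} - 289 = 97 \cdot 2 \sqrt{15} - 289 = 194 \sqrt{15} - 289 = -289 + 194 \sqrt{15}$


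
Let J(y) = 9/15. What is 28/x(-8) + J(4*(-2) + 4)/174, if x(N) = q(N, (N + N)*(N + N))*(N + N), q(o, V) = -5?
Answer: 41/116 ≈ 0.35345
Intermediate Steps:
x(N) = -10*N (x(N) = -5*(N + N) = -10*N)
J(y) = ⅗ (J(y) = 9*(1/15) = ⅗)
28/x(-8) + J(4*(-2) + 4)/174 = 28/((-10*(-8))) + (⅗)/174 = 28/80 + (⅗)*(1/174) = 28*(1/80) + 1/290 = 7/20 + 1/290 = 41/116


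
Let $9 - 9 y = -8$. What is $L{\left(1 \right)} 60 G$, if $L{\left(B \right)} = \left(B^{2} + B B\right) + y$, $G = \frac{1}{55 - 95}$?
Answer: $- \frac{35}{6} \approx -5.8333$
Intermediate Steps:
$y = \frac{17}{9}$ ($y = 1 - - \frac{8}{9} = 1 + \frac{8}{9} = \frac{17}{9} \approx 1.8889$)
$G = - \frac{1}{40}$ ($G = \frac{1}{-40} = - \frac{1}{40} \approx -0.025$)
$L{\left(B \right)} = \frac{17}{9} + 2 B^{2}$ ($L{\left(B \right)} = \left(B^{2} + B B\right) + \frac{17}{9} = \left(B^{2} + B^{2}\right) + \frac{17}{9} = 2 B^{2} + \frac{17}{9} = \frac{17}{9} + 2 B^{2}$)
$L{\left(1 \right)} 60 G = \left(\frac{17}{9} + 2 \cdot 1^{2}\right) 60 \left(- \frac{1}{40}\right) = \left(\frac{17}{9} + 2 \cdot 1\right) 60 \left(- \frac{1}{40}\right) = \left(\frac{17}{9} + 2\right) 60 \left(- \frac{1}{40}\right) = \frac{35}{9} \cdot 60 \left(- \frac{1}{40}\right) = \frac{700}{3} \left(- \frac{1}{40}\right) = - \frac{35}{6}$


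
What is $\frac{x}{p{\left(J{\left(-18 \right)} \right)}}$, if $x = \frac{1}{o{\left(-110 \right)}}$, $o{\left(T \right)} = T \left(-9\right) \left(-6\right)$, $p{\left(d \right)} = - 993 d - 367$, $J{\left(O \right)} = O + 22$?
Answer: $\frac{1}{25773660} \approx 3.8799 \cdot 10^{-8}$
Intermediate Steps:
$J{\left(O \right)} = 22 + O$
$p{\left(d \right)} = -367 - 993 d$
$o{\left(T \right)} = 54 T$ ($o{\left(T \right)} = - 9 T \left(-6\right) = 54 T$)
$x = - \frac{1}{5940}$ ($x = \frac{1}{54 \left(-110\right)} = \frac{1}{-5940} = - \frac{1}{5940} \approx -0.00016835$)
$\frac{x}{p{\left(J{\left(-18 \right)} \right)}} = - \frac{1}{5940 \left(-367 - 993 \left(22 - 18\right)\right)} = - \frac{1}{5940 \left(-367 - 3972\right)} = - \frac{1}{5940 \left(-4339\right)} = \left(- \frac{1}{5940}\right) \left(- \frac{1}{4339}\right) = \frac{1}{25773660}$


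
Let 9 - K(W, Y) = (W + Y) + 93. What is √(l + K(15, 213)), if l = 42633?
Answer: √42321 ≈ 205.72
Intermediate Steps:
K(W, Y) = -84 - W - Y (K(W, Y) = 9 - ((W + Y) + 93) = 9 - (93 + W + Y) = 9 + (-93 - W - Y) = -84 - W - Y)
√(l + K(15, 213)) = √(42633 + (-84 - 1*15 - 1*213)) = √(42633 + (-84 - 15 - 213)) = √(42633 - 312) = √42321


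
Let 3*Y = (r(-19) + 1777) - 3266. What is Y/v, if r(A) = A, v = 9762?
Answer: -754/14643 ≈ -0.051492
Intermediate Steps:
Y = -1508/3 (Y = ((-19 + 1777) - 3266)/3 = (1758 - 3266)/3 = (⅓)*(-1508) = -1508/3 ≈ -502.67)
Y/v = -1508/3/9762 = -1508/3*1/9762 = -754/14643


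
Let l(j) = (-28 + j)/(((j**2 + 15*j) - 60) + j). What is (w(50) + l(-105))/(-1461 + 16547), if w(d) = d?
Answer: 464117/140073510 ≈ 0.0033134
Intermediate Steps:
l(j) = (-28 + j)/(-60 + j**2 + 16*j) (l(j) = (-28 + j)/((-60 + j**2 + 15*j) + j) = (-28 + j)/(-60 + j**2 + 16*j))
(w(50) + l(-105))/(-1461 + 16547) = (50 + (-28 - 105)/(-60 + (-105)**2 + 16*(-105)))/(-1461 + 16547) = (50 - 133/(-60 + 11025 - 1680))/15086 = (50 - 133/9285)*(1/15086) = (464117/9285)*(1/15086) = 464117/140073510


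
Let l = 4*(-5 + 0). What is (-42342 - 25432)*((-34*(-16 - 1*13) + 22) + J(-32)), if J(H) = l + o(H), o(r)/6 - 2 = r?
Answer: -54761392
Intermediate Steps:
o(r) = 12 + 6*r
l = -20 (l = 4*(-5) = -20)
J(H) = -8 + 6*H (J(H) = -20 + (12 + 6*H) = -8 + 6*H)
(-42342 - 25432)*((-34*(-16 - 1*13) + 22) + J(-32)) = (-42342 - 25432)*((-34*(-16 - 1*13) + 22) + (-8 + 6*(-32))) = -67774*((-34*(-16 - 13) + 22) + (-8 - 192)) = -67774*((-34*(-29) + 22) - 200) = -67774*((986 + 22) - 200) = -67774*(1008 - 200) = -67774*808 = -54761392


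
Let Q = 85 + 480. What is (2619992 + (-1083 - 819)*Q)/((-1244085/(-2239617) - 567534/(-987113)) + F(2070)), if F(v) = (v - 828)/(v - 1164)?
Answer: 85979824169547752717/139165349744630 ≈ 6.1783e+5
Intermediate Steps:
F(v) = (-828 + v)/(-1164 + v)
Q = 565
(2619992 + (-1083 - 819)*Q)/((-1244085/(-2239617) - 567534/(-987113)) + F(2070)) = (2619992 + (-1083 - 819)*565)/((-1244085/(-2239617) - 567534/(-987113)) + (-828 + 2070)/(-1164 + 2070)) = (2619992 - 1902*565)/((-1244085*(-1/2239617) - 567534*(-1/987113)) + 1242/906) = (2619992 - 1074630)/((414695/746539 + 567534/987113) + (1/906)*1242) = 1545362/(833037090361/736918351907 + 207/151) = 1545362/(278330699489260/111274671137957) = 1545362*(111274671137957/278330699489260) = 85979824169547752717/139165349744630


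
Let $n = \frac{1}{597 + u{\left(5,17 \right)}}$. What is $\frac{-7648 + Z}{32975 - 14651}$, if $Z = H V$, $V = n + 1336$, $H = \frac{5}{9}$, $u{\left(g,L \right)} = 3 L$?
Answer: $- \frac{40274491}{106865568} \approx -0.37687$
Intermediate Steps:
$H = \frac{5}{9}$ ($H = 5 \cdot \frac{1}{9} = \frac{5}{9} \approx 0.55556$)
$n = \frac{1}{648}$ ($n = \frac{1}{597 + 3 \cdot 17} = \frac{1}{597 + 51} = \frac{1}{648} \approx 0.0015432$)
$V = \frac{865729}{648}$ ($V = \frac{1}{648} + 1336 = \frac{865729}{648} \approx 1336.0$)
$Z = \frac{4328645}{5832}$ ($Z = \frac{5}{9} \cdot \frac{865729}{648} = \frac{4328645}{5832} \approx 742.22$)
$\frac{-7648 + Z}{32975 - 14651} = \frac{-7648 + \frac{4328645}{5832}}{32975 - 14651} = - \frac{40274491}{5832 \cdot 18324} = \left(- \frac{40274491}{5832}\right) \frac{1}{18324} = - \frac{40274491}{106865568}$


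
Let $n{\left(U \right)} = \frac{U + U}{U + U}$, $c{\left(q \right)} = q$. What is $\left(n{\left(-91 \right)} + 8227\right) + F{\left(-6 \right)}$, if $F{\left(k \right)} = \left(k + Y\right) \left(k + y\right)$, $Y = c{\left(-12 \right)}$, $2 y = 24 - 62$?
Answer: $8678$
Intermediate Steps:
$y = -19$ ($y = \frac{24 - 62}{2} = \frac{1}{2} \left(-38\right) = -19$)
$Y = -12$
$n{\left(U \right)} = 1$ ($n{\left(U \right)} = \frac{2 U}{2 U} = 2 U \frac{1}{2 U} = 1$)
$F{\left(k \right)} = \left(-19 + k\right) \left(-12 + k\right)$ ($F{\left(k \right)} = \left(k - 12\right) \left(k - 19\right) = \left(-12 + k\right) \left(-19 + k\right) = \left(-19 + k\right) \left(-12 + k\right)$)
$\left(n{\left(-91 \right)} + 8227\right) + F{\left(-6 \right)} = \left(1 + 8227\right) + \left(228 + \left(-6\right)^{2} - -186\right) = 8228 + \left(228 + 36 + 186\right) = 8228 + 450 = 8678$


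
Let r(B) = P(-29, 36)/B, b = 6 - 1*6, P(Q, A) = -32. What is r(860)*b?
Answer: 0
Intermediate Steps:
b = 0 (b = 6 - 6 = 0)
r(B) = -32/B
r(860)*b = -32/860*0 = -32*1/860*0 = -8/215*0 = 0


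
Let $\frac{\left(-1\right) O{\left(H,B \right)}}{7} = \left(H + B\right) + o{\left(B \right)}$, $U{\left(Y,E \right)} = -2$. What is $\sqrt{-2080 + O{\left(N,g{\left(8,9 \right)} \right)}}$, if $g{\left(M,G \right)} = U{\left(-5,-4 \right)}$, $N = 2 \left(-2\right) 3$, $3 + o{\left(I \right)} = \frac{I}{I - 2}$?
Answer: $\frac{i \sqrt{7858}}{2} \approx 44.323 i$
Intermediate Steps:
$o{\left(I \right)} = -3 + \frac{I}{-2 + I}$ ($o{\left(I \right)} = -3 + \frac{I}{I - 2} = -3 + \frac{I}{-2 + I}$)
$N = -12$ ($N = \left(-4\right) 3 = -12$)
$g{\left(M,G \right)} = -2$
$O{\left(H,B \right)} = - 7 B - 7 H - \frac{14 \left(3 - B\right)}{-2 + B}$ ($O{\left(H,B \right)} = - 7 \left(\left(H + B\right) + \frac{2 \left(3 - B\right)}{-2 + B}\right) = - 7 \left(\left(B + H\right) + \frac{2 \left(3 - B\right)}{-2 + B}\right) = - 7 \left(B + H + \frac{2 \left(3 - B\right)}{-2 + B}\right) = - 7 B - 7 H - \frac{14 \left(3 - B\right)}{-2 + B}$)
$\sqrt{-2080 + O{\left(N,g{\left(8,9 \right)} \right)}} = \sqrt{-2080 + \frac{7 \left(-6 + 2 \left(-2\right) - \left(-2 - 2\right) \left(-2 - 12\right)\right)}{-2 - 2}} = \sqrt{-2080 + \frac{7 \left(-6 - 4 - \left(-4\right) \left(-14\right)\right)}{-4}} = \sqrt{-2080 + 7 \left(- \frac{1}{4}\right) \left(-6 - 4 - 56\right)} = \sqrt{-2080 + 7 \left(- \frac{1}{4}\right) \left(-66\right)} = \sqrt{-2080 + \frac{231}{2}} = \sqrt{- \frac{3929}{2}} = \frac{i \sqrt{7858}}{2}$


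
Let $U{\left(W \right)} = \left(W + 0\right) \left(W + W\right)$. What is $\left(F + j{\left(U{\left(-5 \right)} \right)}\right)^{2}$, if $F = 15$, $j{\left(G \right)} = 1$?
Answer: $256$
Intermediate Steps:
$U{\left(W \right)} = 2 W^{2}$ ($U{\left(W \right)} = W 2 W = 2 W^{2}$)
$\left(F + j{\left(U{\left(-5 \right)} \right)}\right)^{2} = \left(15 + 1\right)^{2} = 16^{2} = 256$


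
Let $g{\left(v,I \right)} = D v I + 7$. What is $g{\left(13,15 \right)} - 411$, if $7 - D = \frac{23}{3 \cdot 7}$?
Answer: $\frac{5232}{7} \approx 747.43$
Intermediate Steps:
$D = \frac{124}{21}$ ($D = 7 - \frac{23}{3 \cdot 7} = 7 - \frac{23}{21} = \frac{124}{21} \approx 5.9048$)
$g{\left(v,I \right)} = 7 + \frac{124 I v}{21}$ ($g{\left(v,I \right)} = \frac{124 v}{21} I + 7 = \frac{124 I v}{21} + 7 = 7 + \frac{124 I v}{21}$)
$g{\left(13,15 \right)} - 411 = \left(7 + \frac{124}{21} \cdot 15 \cdot 13\right) - 411 = \left(7 + \frac{8060}{7}\right) - 411 = \frac{8109}{7} - 411 = \frac{5232}{7}$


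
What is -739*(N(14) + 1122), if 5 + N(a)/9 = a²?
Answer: -2099499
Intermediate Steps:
N(a) = -45 + 9*a²
-739*(N(14) + 1122) = -739*((-45 + 9*14²) + 1122) = -739*((-45 + 9*196) + 1122) = -739*((-45 + 1764) + 1122) = -739*(1719 + 1122) = -739*2841 = -2099499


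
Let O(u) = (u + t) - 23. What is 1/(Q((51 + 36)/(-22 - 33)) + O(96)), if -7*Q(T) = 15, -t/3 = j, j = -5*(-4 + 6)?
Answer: 7/706 ≈ 0.0099150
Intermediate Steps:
j = -10 (j = -5*2 = -10)
t = 30 (t = -3*(-10) = 30)
Q(T) = -15/7 (Q(T) = -1/7*15 = -15/7)
O(u) = 7 + u (O(u) = (u + 30) - 23 = (30 + u) - 23 = 7 + u)
1/(Q((51 + 36)/(-22 - 33)) + O(96)) = 1/(-15/7 + (7 + 96)) = 1/(-15/7 + 103) = 1/(706/7) = 7/706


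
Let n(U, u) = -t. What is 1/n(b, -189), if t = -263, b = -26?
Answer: 1/263 ≈ 0.0038023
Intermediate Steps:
n(U, u) = 263 (n(U, u) = -1*(-263) = 263)
1/n(b, -189) = 1/263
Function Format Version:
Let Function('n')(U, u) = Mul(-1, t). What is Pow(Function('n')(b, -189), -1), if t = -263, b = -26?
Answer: Rational(1, 263) ≈ 0.0038023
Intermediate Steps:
Function('n')(U, u) = 263 (Function('n')(U, u) = Mul(-1, -263) = 263)
Pow(Function('n')(b, -189), -1) = Pow(263, -1) = Rational(1, 263)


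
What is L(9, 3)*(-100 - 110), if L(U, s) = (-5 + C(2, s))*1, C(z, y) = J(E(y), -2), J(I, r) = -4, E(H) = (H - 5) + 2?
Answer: 1890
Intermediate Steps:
E(H) = -3 + H (E(H) = (-5 + H) + 2 = -3 + H)
C(z, y) = -4
L(U, s) = -9 (L(U, s) = (-5 - 4)*1 = -9*1 = -9)
L(9, 3)*(-100 - 110) = -9*(-100 - 110) = -9*(-210) = 1890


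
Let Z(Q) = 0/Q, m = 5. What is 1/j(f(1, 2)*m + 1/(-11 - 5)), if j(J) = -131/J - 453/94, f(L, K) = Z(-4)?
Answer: 94/196571 ≈ 0.00047820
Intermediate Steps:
Z(Q) = 0
f(L, K) = 0
j(J) = -453/94 - 131/J (j(J) = -131/J - 453*1/94 = -131/J - 453/94 = -453/94 - 131/J)
1/j(f(1, 2)*m + 1/(-11 - 5)) = 1/(-453/94 - 131/(0*5 + 1/(-11 - 5))) = 1/(-453/94 - 131/(0 + 1/(-16))) = 1/(-453/94 - 131/(0 - 1/16)) = 1/(-453/94 - 131/(-1/16)) = 1/(-453/94 - 131*(-16)) = 1/(-453/94 + 2096) = 1/(196571/94) = 94/196571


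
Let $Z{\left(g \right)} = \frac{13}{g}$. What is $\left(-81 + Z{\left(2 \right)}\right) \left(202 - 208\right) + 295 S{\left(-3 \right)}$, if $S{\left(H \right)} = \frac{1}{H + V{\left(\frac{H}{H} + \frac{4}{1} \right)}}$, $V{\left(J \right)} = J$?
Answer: $\frac{1189}{2} \approx 594.5$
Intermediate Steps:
$S{\left(H \right)} = \frac{1}{5 + H}$ ($S{\left(H \right)} = \frac{1}{H + \left(\frac{H}{H} + \frac{4}{1}\right)} = \frac{1}{H + \left(1 + 4 \cdot 1\right)} = \frac{1}{H + \left(1 + 4\right)} = \frac{1}{H + 5} = \frac{1}{5 + H}$)
$\left(-81 + Z{\left(2 \right)}\right) \left(202 - 208\right) + 295 S{\left(-3 \right)} = \left(-81 + \frac{13}{2}\right) \left(202 - 208\right) + \frac{295}{5 - 3} = \left(-81 + 13 \cdot \frac{1}{2}\right) \left(-6\right) + \frac{295}{2} = \left(-81 + \frac{13}{2}\right) \left(-6\right) + 295 \cdot \frac{1}{2} = \left(- \frac{149}{2}\right) \left(-6\right) + \frac{295}{2} = 447 + \frac{295}{2} = \frac{1189}{2}$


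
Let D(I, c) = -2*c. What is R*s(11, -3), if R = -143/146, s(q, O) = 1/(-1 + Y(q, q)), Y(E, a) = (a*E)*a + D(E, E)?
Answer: -143/190968 ≈ -0.00074882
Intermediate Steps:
Y(E, a) = -2*E + E*a**2 (Y(E, a) = (a*E)*a - 2*E = (E*a)*a - 2*E = E*a**2 - 2*E = -2*E + E*a**2)
s(q, O) = 1/(-1 + q*(-2 + q**2))
R = -143/146 (R = -143*1/146 = -143/146 ≈ -0.97945)
R*s(11, -3) = -143/(146*(-1 + 11**3 - 2*11)) = -143/(146*(-1 + 1331 - 22)) = -143/146/1308 = -143/146*1/1308 = -143/190968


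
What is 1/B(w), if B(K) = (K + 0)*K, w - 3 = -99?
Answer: 1/9216 ≈ 0.00010851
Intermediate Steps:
w = -96 (w = 3 - 99 = -96)
B(K) = K² (B(K) = K*K = K²)
1/B(w) = 1/((-96)²) = 1/9216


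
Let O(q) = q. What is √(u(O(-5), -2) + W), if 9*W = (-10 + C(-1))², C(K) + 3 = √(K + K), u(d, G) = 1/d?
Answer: √(4130 - 650*I*√2)/15 ≈ 4.3105 - 0.47391*I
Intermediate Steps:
C(K) = -3 + √2*√K (C(K) = -3 + √(K + K) = -3 + √(2*K) = -3 + √2*√K)
W = (-13 + I*√2)²/9 (W = (-10 + (-3 + √2*√(-1)))²/9 = (-10 + (-3 + √2*I))²/9 = (-10 + (-3 + I*√2))²/9 = (-13 + I*√2)²/9 ≈ 18.556 - 4.0855*I)
√(u(O(-5), -2) + W) = √(1/(-5) + (13 - I*√2)²/9) = √(-⅕ + (13 - I*√2)²/9)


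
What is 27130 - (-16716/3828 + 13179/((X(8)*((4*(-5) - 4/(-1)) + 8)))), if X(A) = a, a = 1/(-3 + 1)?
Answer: 30419351/1276 ≈ 23840.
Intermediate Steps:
a = -½ (a = 1/(-2) = -½ ≈ -0.50000)
X(A) = -½
27130 - (-16716/3828 + 13179/((X(8)*((4*(-5) - 4/(-1)) + 8)))) = 27130 - (-16716/3828 + 13179/((-((4*(-5) - 4/(-1)) + 8)/2))) = 27130 - (-16716*1/3828 + 13179/((-((-20 - 4*(-1)) + 8)/2))) = 27130 - (-1393/319 + 13179/((-((-20 + 4) + 8)/2))) = 27130 - (-1393/319 + 13179/((-(-16 + 8)/2))) = 27130 - (-1393/319 + 13179/((-½*(-8)))) = 27130 - (-1393/319 + 13179/4) = 27130 - 1*4198529/1276 = 27130 - 4198529/1276 = 30419351/1276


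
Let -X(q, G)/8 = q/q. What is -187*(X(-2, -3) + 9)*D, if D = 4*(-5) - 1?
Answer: 3927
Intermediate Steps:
X(q, G) = -8 (X(q, G) = -8*q/q = -8*1 = -8)
D = -21 (D = -20 - 1 = -21)
-187*(X(-2, -3) + 9)*D = -187*(-8 + 9)*(-21) = -187*(-21) = 3927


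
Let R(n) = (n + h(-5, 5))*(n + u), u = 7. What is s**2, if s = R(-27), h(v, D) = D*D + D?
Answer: 3600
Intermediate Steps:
h(v, D) = D + D**2 (h(v, D) = D**2 + D = D + D**2)
R(n) = (7 + n)*(30 + n) (R(n) = (n + 5*(1 + 5))*(n + 7) = (n + 5*6)*(7 + n) = (n + 30)*(7 + n) = (30 + n)*(7 + n) = (7 + n)*(30 + n))
s = -60 (s = 210 + (-27)**2 + 37*(-27) = 210 + 729 - 999 = -60)
s**2 = (-60)**2 = 3600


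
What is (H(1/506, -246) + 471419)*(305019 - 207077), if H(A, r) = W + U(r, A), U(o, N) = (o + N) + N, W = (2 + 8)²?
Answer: 11677827399940/253 ≈ 4.6157e+10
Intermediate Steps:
W = 100 (W = 10² = 100)
U(o, N) = o + 2*N (U(o, N) = (N + o) + N = o + 2*N)
H(A, r) = 100 + r + 2*A (H(A, r) = 100 + (r + 2*A) = 100 + r + 2*A)
(H(1/506, -246) + 471419)*(305019 - 207077) = ((100 - 246 + 2/506) + 471419)*(305019 - 207077) = ((100 - 246 + 2*(1/506)) + 471419)*97942 = ((100 - 246 + 1/253) + 471419)*97942 = (-36937/253 + 471419)*97942 = (119232070/253)*97942 = 11677827399940/253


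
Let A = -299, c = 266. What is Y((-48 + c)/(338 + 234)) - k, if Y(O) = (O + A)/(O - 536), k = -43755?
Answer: 6702782590/153187 ≈ 43756.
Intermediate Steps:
Y(O) = (-299 + O)/(-536 + O) (Y(O) = (O - 299)/(O - 536) = (-299 + O)/(-536 + O))
Y((-48 + c)/(338 + 234)) - k = (-299 + (-48 + 266)/(338 + 234))/(-536 + (-48 + 266)/(338 + 234)) - 1*(-43755) = (-299 + 218/572)/(-536 + 218/572) + 43755 = (-299 + 218*(1/572))/(-536 + 218*(1/572)) + 43755 = (-299 + 109/286)/(-536 + 109/286) + 43755 = -85405/286/(-153187/286) + 43755 = -286/153187*(-85405/286) + 43755 = 85405/153187 + 43755 = 6702782590/153187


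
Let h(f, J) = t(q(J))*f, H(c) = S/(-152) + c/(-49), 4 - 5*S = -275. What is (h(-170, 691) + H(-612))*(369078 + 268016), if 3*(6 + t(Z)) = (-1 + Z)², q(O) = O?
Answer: -320031277312309797/18620 ≈ -1.7188e+13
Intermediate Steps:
S = 279/5 (S = ⅘ - ⅕*(-275) = ⅘ + 55 = 279/5 ≈ 55.800)
t(Z) = -6 + (-1 + Z)²/3
H(c) = -279/760 - c/49 (H(c) = (279/5)/(-152) + c/(-49) = (279/5)*(-1/152) + c*(-1/49) = -279/760 - c/49)
h(f, J) = f*(-6 + (-1 + J)²/3) (h(f, J) = (-6 + (-1 + J)²/3)*f = f*(-6 + (-1 + J)²/3))
(h(-170, 691) + H(-612))*(369078 + 268016) = ((⅓)*(-170)*(-18 + (-1 + 691)²) + (-279/760 - 1/49*(-612)))*(369078 + 268016) = ((⅓)*(-170)*(-18 + 690²) + (-279/760 + 612/49))*637094 = ((⅓)*(-170)*(-18 + 476100) + 451449/37240)*637094 = ((⅓)*(-170)*476082 + 451449/37240)*637094 = (-26977980 + 451449/37240)*637094 = -1004659523751/37240*637094 = -320031277312309797/18620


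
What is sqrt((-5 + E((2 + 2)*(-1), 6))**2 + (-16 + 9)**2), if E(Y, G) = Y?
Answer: sqrt(130) ≈ 11.402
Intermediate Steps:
sqrt((-5 + E((2 + 2)*(-1), 6))**2 + (-16 + 9)**2) = sqrt((-5 + (2 + 2)*(-1))**2 + (-16 + 9)**2) = sqrt((-5 + 4*(-1))**2 + (-7)**2) = sqrt((-5 - 4)**2 + 49) = sqrt((-9)**2 + 49) = sqrt(81 + 49) = sqrt(130)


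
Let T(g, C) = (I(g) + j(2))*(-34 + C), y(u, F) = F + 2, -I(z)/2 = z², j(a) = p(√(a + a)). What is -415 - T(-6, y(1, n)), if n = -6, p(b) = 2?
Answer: -3075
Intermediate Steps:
j(a) = 2
I(z) = -2*z²
y(u, F) = 2 + F
T(g, C) = (-34 + C)*(2 - 2*g²) (T(g, C) = (-2*g² + 2)*(-34 + C) = (2 - 2*g²)*(-34 + C) = (-34 + C)*(2 - 2*g²))
-415 - T(-6, y(1, n)) = -415 - (-68 + 2*(2 - 6) + 68*(-6)² - 2*(2 - 6)*(-6)²) = -415 - (-68 + 2*(-4) + 68*36 - 2*(-4)*36) = -415 - (-68 - 8 + 2448 + 288) = -415 - 1*2660 = -415 - 2660 = -3075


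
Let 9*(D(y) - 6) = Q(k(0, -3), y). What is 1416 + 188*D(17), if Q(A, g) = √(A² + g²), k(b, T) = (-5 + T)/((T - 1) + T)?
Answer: 2544 + 940*√569/63 ≈ 2899.9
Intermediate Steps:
k(b, T) = (-5 + T)/(-1 + 2*T) (k(b, T) = (-5 + T)/((-1 + T) + T) = (-5 + T)/(-1 + 2*T))
D(y) = 6 + √(64/49 + y²)/9 (D(y) = 6 + √(((-5 - 3)/(-1 + 2*(-3)))² + y²)/9 = 6 + √((-8/(-1 - 6))² + y²)/9 = 6 + √((-8/(-7))² + y²)/9 = 6 + √((-⅐*(-8))² + y²)/9 = 6 + √((8/7)² + y²)/9 = 6 + √(64/49 + y²)/9)
1416 + 188*D(17) = 1416 + 188*(6 + √(64 + 49*17²)/63) = 1416 + 188*(6 + √(64 + 49*289)/63) = 1416 + 188*(6 + √(64 + 14161)/63) = 1416 + 188*(6 + √14225/63) = 1416 + 188*(6 + (5*√569)/63) = 1416 + 188*(6 + 5*√569/63) = 1416 + (1128 + 940*√569/63) = 2544 + 940*√569/63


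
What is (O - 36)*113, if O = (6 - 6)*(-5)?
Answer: -4068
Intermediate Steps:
O = 0 (O = 0*(-5) = 0)
(O - 36)*113 = (0 - 36)*113 = -36*113 = -4068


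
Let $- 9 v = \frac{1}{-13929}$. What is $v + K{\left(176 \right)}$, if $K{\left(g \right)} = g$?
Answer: $\frac{22063537}{125361} \approx 176.0$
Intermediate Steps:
$v = \frac{1}{125361}$ ($v = - \frac{1}{9 \left(-13929\right)} = \left(- \frac{1}{9}\right) \left(- \frac{1}{13929}\right) = \frac{1}{125361} \approx 7.977 \cdot 10^{-6}$)
$v + K{\left(176 \right)} = \frac{1}{125361} + 176 = \frac{22063537}{125361}$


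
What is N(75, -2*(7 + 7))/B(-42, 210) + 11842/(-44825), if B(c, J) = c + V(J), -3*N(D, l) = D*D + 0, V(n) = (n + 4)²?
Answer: -625865743/2050923050 ≈ -0.30516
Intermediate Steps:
V(n) = (4 + n)²
N(D, l) = -D²/3 (N(D, l) = -(D*D + 0)/3 = -(D² + 0)/3 = -D²/3)
B(c, J) = c + (4 + J)²
N(75, -2*(7 + 7))/B(-42, 210) + 11842/(-44825) = (-⅓*75²)/(-42 + (4 + 210)²) + 11842/(-44825) = (-⅓*5625)/(-42 + 214²) + 11842*(-1/44825) = -1875/(-42 + 45796) - 11842/44825 = -1875/45754 - 11842/44825 = -625865743/2050923050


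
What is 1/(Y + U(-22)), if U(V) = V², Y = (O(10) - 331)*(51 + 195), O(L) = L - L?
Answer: -1/80942 ≈ -1.2355e-5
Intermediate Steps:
O(L) = 0
Y = -81426 (Y = (0 - 331)*(51 + 195) = -331*246 = -81426)
1/(Y + U(-22)) = 1/(-81426 + (-22)²) = 1/(-81426 + 484) = 1/(-80942) = -1/80942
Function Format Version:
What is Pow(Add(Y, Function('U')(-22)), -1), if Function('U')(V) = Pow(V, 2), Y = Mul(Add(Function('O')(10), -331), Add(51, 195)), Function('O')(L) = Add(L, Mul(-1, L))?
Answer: Rational(-1, 80942) ≈ -1.2355e-5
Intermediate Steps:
Function('O')(L) = 0
Y = -81426 (Y = Mul(Add(0, -331), Add(51, 195)) = Mul(-331, 246) = -81426)
Pow(Add(Y, Function('U')(-22)), -1) = Pow(Add(-81426, Pow(-22, 2)), -1) = Pow(Add(-81426, 484), -1) = Pow(-80942, -1) = Rational(-1, 80942)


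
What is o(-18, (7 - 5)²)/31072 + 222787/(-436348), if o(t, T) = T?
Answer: -432543267/847387816 ≈ -0.51044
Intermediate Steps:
o(-18, (7 - 5)²)/31072 + 222787/(-436348) = (7 - 5)²/31072 + 222787/(-436348) = 2²*(1/31072) + 222787*(-1/436348) = 4*(1/31072) - 222787/436348 = 1/7768 - 222787/436348 = -432543267/847387816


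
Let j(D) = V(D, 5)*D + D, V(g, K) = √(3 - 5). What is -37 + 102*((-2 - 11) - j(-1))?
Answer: -1261 + 102*I*√2 ≈ -1261.0 + 144.25*I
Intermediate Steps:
V(g, K) = I*√2 (V(g, K) = √(-2) = I*√2)
j(D) = D + I*D*√2 (j(D) = (I*√2)*D + D = I*D*√2 + D = D + I*D*√2)
-37 + 102*((-2 - 11) - j(-1)) = -37 + 102*((-2 - 11) - (-1)*(1 + I*√2)) = -37 + 102*(-13 - (-1 - I*√2)) = -37 + 102*(-13 + (1 + I*√2)) = -37 + 102*(-12 + I*√2) = -37 + (-1224 + 102*I*√2) = -1261 + 102*I*√2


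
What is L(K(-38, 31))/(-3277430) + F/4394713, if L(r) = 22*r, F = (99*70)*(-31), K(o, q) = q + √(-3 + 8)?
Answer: -353543740583/7201682113795 - 11*√5/1638715 ≈ -0.049107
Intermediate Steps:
K(o, q) = q + √5
F = -214830 (F = 6930*(-31) = -214830)
L(K(-38, 31))/(-3277430) + F/4394713 = (22*(31 + √5))/(-3277430) - 214830/4394713 = (682 + 22*√5)*(-1/3277430) - 214830*1/4394713 = (-341/1638715 - 11*√5/1638715) - 214830/4394713 = -353543740583/7201682113795 - 11*√5/1638715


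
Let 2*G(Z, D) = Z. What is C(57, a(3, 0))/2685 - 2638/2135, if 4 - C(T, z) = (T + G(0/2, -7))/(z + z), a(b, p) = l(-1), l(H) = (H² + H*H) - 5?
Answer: -940561/764330 ≈ -1.2306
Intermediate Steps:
l(H) = -5 + 2*H² (l(H) = (H² + H²) - 5 = 2*H² - 5 = -5 + 2*H²)
G(Z, D) = Z/2
a(b, p) = -3 (a(b, p) = -5 + 2*(-1)² = -5 + 2*1 = -5 + 2 = -3)
C(T, z) = 4 - T/(2*z) (C(T, z) = 4 - (T + (0/2)/2)/(z + z) = 4 - (T + (0*(½))/2)/(2*z) = 4 - (T + (½)*0)*1/(2*z) = 4 - (T + 0)*1/(2*z) = 4 - T*1/(2*z) = 4 - T/(2*z))
C(57, a(3, 0))/2685 - 2638/2135 = (4 - ½*57/(-3))/2685 - 2638/2135 = (4 - ½*57*(-⅓))*(1/2685) - 2638*1/2135 = (4 + 19/2)*(1/2685) - 2638/2135 = (27/2)*(1/2685) - 2638/2135 = 9/1790 - 2638/2135 = -940561/764330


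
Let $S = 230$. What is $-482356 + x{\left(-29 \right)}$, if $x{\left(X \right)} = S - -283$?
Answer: $-481843$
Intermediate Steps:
$x{\left(X \right)} = 513$ ($x{\left(X \right)} = 230 - -283 = 230 + 283 = 513$)
$-482356 + x{\left(-29 \right)} = -482356 + 513 = -481843$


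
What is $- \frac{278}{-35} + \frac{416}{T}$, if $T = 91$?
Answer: $\frac{438}{35} \approx 12.514$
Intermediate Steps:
$- \frac{278}{-35} + \frac{416}{T} = - \frac{278}{-35} + \frac{416}{91} = \left(-278\right) \left(- \frac{1}{35}\right) + 416 \cdot \frac{1}{91} = \frac{278}{35} + \frac{32}{7} = \frac{438}{35}$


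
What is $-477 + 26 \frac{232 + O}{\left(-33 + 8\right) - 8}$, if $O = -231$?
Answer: $- \frac{15767}{33} \approx -477.79$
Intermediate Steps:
$-477 + 26 \frac{232 + O}{\left(-33 + 8\right) - 8} = -477 + 26 \frac{232 - 231}{\left(-33 + 8\right) - 8} = -477 + 26 \cdot 1 \frac{1}{-25 - 8} = -477 + 26 \cdot 1 \frac{1}{-33} = -477 + 26 \cdot 1 \left(- \frac{1}{33}\right) = -477 + 26 \left(- \frac{1}{33}\right) = -477 - \frac{26}{33} = - \frac{15767}{33}$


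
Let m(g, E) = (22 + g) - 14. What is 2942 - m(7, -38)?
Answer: 2927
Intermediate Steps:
m(g, E) = 8 + g
2942 - m(7, -38) = 2942 - (8 + 7) = 2942 - 1*15 = 2942 - 15 = 2927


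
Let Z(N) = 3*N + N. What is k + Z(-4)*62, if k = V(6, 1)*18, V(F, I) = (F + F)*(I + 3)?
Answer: -128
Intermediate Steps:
V(F, I) = 2*F*(3 + I) (V(F, I) = (2*F)*(3 + I) = 2*F*(3 + I))
Z(N) = 4*N
k = 864 (k = (2*6*(3 + 1))*18 = (2*6*4)*18 = 48*18 = 864)
k + Z(-4)*62 = 864 + (4*(-4))*62 = 864 - 16*62 = 864 - 992 = -128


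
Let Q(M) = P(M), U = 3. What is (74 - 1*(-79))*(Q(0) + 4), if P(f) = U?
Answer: 1071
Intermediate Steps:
P(f) = 3
Q(M) = 3
(74 - 1*(-79))*(Q(0) + 4) = (74 - 1*(-79))*(3 + 4) = (74 + 79)*7 = 153*7 = 1071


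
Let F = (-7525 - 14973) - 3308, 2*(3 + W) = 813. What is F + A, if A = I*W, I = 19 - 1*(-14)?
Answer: -24981/2 ≈ -12491.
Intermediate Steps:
I = 33 (I = 19 + 14 = 33)
W = 807/2 (W = -3 + (1/2)*813 = -3 + 813/2 = 807/2 ≈ 403.50)
A = 26631/2 (A = 33*(807/2) = 26631/2 ≈ 13316.)
F = -25806 (F = -22498 - 3308 = -25806)
F + A = -25806 + 26631/2 = -24981/2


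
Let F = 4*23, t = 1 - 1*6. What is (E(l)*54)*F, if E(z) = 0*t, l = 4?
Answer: 0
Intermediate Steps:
t = -5 (t = 1 - 6 = -5)
E(z) = 0 (E(z) = 0*(-5) = 0)
F = 92
(E(l)*54)*F = (0*54)*92 = 0*92 = 0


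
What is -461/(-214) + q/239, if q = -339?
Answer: 37633/51146 ≈ 0.73580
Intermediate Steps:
-461/(-214) + q/239 = -461/(-214) - 339/239 = -461*(-1/214) - 339*1/239 = 461/214 - 339/239 = 37633/51146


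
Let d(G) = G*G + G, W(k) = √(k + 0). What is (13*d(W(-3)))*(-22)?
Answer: 858 - 286*I*√3 ≈ 858.0 - 495.37*I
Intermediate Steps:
W(k) = √k
d(G) = G + G² (d(G) = G² + G = G + G²)
(13*d(W(-3)))*(-22) = (13*(√(-3)*(1 + √(-3))))*(-22) = (13*((I*√3)*(1 + I*√3)))*(-22) = (13*(I*√3*(1 + I*√3)))*(-22) = (13*I*√3*(1 + I*√3))*(-22) = -286*I*√3*(1 + I*√3)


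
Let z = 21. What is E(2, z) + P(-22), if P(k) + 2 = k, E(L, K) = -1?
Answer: -25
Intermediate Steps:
P(k) = -2 + k
E(2, z) + P(-22) = -1 + (-2 - 22) = -1 - 24 = -25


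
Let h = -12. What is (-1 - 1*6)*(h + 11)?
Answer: 7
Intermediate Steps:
(-1 - 1*6)*(h + 11) = (-1 - 1*6)*(-12 + 11) = (-1 - 6)*(-1) = -7*(-1) = 7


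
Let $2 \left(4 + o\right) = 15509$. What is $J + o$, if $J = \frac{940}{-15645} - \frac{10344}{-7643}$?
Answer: $\frac{370767452431}{47829894} \approx 7751.8$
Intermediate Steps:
$o = \frac{15501}{2}$ ($o = -4 + \frac{1}{2} \cdot 15509 = -4 + \frac{15509}{2} = \frac{15501}{2} \approx 7750.5$)
$J = \frac{30929492}{23914947}$ ($J = 940 \left(- \frac{1}{15645}\right) - - \frac{10344}{7643} = - \frac{188}{3129} + \frac{10344}{7643} = \frac{30929492}{23914947} \approx 1.2933$)
$J + o = \frac{30929492}{23914947} + \frac{15501}{2} = \frac{370767452431}{47829894}$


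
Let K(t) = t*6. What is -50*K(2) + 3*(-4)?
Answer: -612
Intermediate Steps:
K(t) = 6*t
-50*K(2) + 3*(-4) = -300*2 + 3*(-4) = -50*12 - 12 = -600 - 12 = -612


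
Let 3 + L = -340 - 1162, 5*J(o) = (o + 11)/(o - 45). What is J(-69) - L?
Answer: 428954/285 ≈ 1505.1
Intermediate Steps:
J(o) = (11 + o)/(5*(-45 + o)) (J(o) = ((o + 11)/(o - 45))/5 = ((11 + o)/(-45 + o))/5 = (11 + o)/(5*(-45 + o)))
L = -1505 (L = -3 + (-340 - 1162) = -3 - 1502 = -1505)
J(-69) - L = (11 - 69)/(5*(-45 - 69)) - 1*(-1505) = (⅕)*(-58)/(-114) + 1505 = (⅕)*(-1/114)*(-58) + 1505 = 29/285 + 1505 = 428954/285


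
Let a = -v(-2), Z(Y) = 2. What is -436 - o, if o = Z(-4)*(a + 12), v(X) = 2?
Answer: -456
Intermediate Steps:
a = -2 (a = -1*2 = -2)
o = 20 (o = 2*(-2 + 12) = 2*10 = 20)
-436 - o = -436 - 1*20 = -436 - 20 = -456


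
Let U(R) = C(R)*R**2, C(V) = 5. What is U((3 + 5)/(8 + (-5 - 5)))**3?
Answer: 512000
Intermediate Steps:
U(R) = 5*R**2
U((3 + 5)/(8 + (-5 - 5)))**3 = (5*((3 + 5)/(8 + (-5 - 5)))**2)**3 = (5*(8/(8 - 10))**2)**3 = (5*(8/(-2))**2)**3 = (5*(8*(-1/2))**2)**3 = (5*(-4)**2)**3 = (5*16)**3 = 80**3 = 512000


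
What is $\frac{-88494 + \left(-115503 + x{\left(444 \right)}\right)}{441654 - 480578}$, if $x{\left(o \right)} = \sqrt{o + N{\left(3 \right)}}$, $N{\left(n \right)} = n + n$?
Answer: $\frac{203997}{38924} - \frac{15 \sqrt{2}}{38924} \approx 5.2404$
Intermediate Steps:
$N{\left(n \right)} = 2 n$
$x{\left(o \right)} = \sqrt{6 + o}$ ($x{\left(o \right)} = \sqrt{o + 2 \cdot 3} = \sqrt{o + 6} = \sqrt{6 + o}$)
$\frac{-88494 + \left(-115503 + x{\left(444 \right)}\right)}{441654 - 480578} = \frac{-88494 - \left(115503 - \sqrt{6 + 444}\right)}{441654 - 480578} = \frac{-88494 - \left(115503 - \sqrt{450}\right)}{-38924} = \left(-88494 - \left(115503 - 15 \sqrt{2}\right)\right) \left(- \frac{1}{38924}\right) = \left(-203997 + 15 \sqrt{2}\right) \left(- \frac{1}{38924}\right) = \frac{203997}{38924} - \frac{15 \sqrt{2}}{38924}$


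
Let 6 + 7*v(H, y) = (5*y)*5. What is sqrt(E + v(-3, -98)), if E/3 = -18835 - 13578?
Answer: I*sqrt(4781903)/7 ≈ 312.39*I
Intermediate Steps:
v(H, y) = -6/7 + 25*y/7 (v(H, y) = -6/7 + ((5*y)*5)/7 = -6/7 + (25*y)/7 = -6/7 + 25*y/7)
E = -97239 (E = 3*(-18835 - 13578) = 3*(-32413) = -97239)
sqrt(E + v(-3, -98)) = sqrt(-97239 + (-6/7 + (25/7)*(-98))) = sqrt(-97239 + (-6/7 - 350)) = sqrt(-97239 - 2456/7) = sqrt(-683129/7) = I*sqrt(4781903)/7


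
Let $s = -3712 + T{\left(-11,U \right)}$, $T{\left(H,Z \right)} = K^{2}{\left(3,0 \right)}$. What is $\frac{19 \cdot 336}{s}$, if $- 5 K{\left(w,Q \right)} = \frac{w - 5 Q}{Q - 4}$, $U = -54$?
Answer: $- \frac{364800}{212113} \approx -1.7198$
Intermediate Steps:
$K{\left(w,Q \right)} = - \frac{w - 5 Q}{5 \left(-4 + Q\right)}$ ($K{\left(w,Q \right)} = - \frac{\left(w - 5 Q\right) \frac{1}{Q - 4}}{5} = - \frac{\left(w - 5 Q\right) \frac{1}{-4 + Q}}{5} = - \frac{\frac{1}{-4 + Q} \left(w - 5 Q\right)}{5} = - \frac{w - 5 Q}{5 \left(-4 + Q\right)}$)
$T{\left(H,Z \right)} = \frac{9}{400}$ ($T{\left(H,Z \right)} = \left(\frac{0 - \frac{3}{5}}{-4 + 0}\right)^{2} = \left(\frac{0 - \frac{3}{5}}{-4}\right)^{2} = \left(\left(- \frac{1}{4}\right) \left(- \frac{3}{5}\right)\right)^{2} = \left(\frac{3}{20}\right)^{2} = \frac{9}{400}$)
$s = - \frac{1484791}{400}$ ($s = -3712 + \frac{9}{400} = - \frac{1484791}{400} \approx -3712.0$)
$\frac{19 \cdot 336}{s} = \frac{19 \cdot 336}{- \frac{1484791}{400}} = 6384 \left(- \frac{400}{1484791}\right) = - \frac{364800}{212113}$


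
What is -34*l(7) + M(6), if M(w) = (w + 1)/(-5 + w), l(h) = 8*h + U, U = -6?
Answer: -1693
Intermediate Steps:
l(h) = -6 + 8*h (l(h) = 8*h - 6 = -6 + 8*h)
M(w) = (1 + w)/(-5 + w)
-34*l(7) + M(6) = -34*(-6 + 8*7) + (1 + 6)/(-5 + 6) = -34*(-6 + 56) + 7/1 = -34*50 + 1*7 = -1700 + 7 = -1693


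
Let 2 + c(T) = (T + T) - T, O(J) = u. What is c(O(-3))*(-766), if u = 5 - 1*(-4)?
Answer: -5362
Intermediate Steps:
u = 9 (u = 5 + 4 = 9)
O(J) = 9
c(T) = -2 + T (c(T) = -2 + ((T + T) - T) = -2 + (2*T - T) = -2 + T)
c(O(-3))*(-766) = (-2 + 9)*(-766) = 7*(-766) = -5362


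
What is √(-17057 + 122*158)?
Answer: √2219 ≈ 47.106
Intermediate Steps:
√(-17057 + 122*158) = √(-17057 + 19276) = √2219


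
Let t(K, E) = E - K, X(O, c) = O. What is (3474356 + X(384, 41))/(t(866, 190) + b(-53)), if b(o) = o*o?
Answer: 3474740/2133 ≈ 1629.0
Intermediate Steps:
b(o) = o²
(3474356 + X(384, 41))/(t(866, 190) + b(-53)) = (3474356 + 384)/((190 - 1*866) + (-53)²) = 3474740/((190 - 866) + 2809) = 3474740/(-676 + 2809) = 3474740/2133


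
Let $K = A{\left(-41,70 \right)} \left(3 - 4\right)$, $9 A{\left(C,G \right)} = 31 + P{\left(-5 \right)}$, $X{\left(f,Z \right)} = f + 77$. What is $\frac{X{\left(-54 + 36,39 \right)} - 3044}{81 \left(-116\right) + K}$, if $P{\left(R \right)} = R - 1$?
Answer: $\frac{26865}{84589} \approx 0.31759$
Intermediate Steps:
$P{\left(R \right)} = -1 + R$
$X{\left(f,Z \right)} = 77 + f$
$A{\left(C,G \right)} = \frac{25}{9}$ ($A{\left(C,G \right)} = \frac{31 - 6}{9} = \frac{1}{9} \cdot 25 = \frac{25}{9}$)
$K = - \frac{25}{9}$ ($K = \frac{25 \left(3 - 4\right)}{9} = \frac{25}{9} \left(-1\right) = - \frac{25}{9} \approx -2.7778$)
$\frac{X{\left(-54 + 36,39 \right)} - 3044}{81 \left(-116\right) + K} = \frac{\left(77 + \left(-54 + 36\right)\right) - 3044}{81 \left(-116\right) - \frac{25}{9}} = \frac{\left(77 - 18\right) - 3044}{-9396 - \frac{25}{9}} = \frac{59 - 3044}{- \frac{84589}{9}} = \left(-2985\right) \left(- \frac{9}{84589}\right) = \frac{26865}{84589}$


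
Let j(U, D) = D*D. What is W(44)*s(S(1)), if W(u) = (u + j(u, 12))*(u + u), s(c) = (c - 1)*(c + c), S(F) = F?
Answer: 0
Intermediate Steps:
j(U, D) = D**2
s(c) = 2*c*(-1 + c) (s(c) = (-1 + c)*(2*c) = 2*c*(-1 + c))
W(u) = 2*u*(144 + u) (W(u) = (u + 12**2)*(u + u) = (u + 144)*(2*u) = (144 + u)*(2*u) = 2*u*(144 + u))
W(44)*s(S(1)) = (2*44*(144 + 44))*(2*1*(-1 + 1)) = (2*44*188)*(2*1*0) = 16544*0 = 0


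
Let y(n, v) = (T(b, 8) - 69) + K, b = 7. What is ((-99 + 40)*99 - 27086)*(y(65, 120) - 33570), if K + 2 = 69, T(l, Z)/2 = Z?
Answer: 1104898412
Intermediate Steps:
T(l, Z) = 2*Z
K = 67 (K = -2 + 69 = 67)
y(n, v) = 14 (y(n, v) = (2*8 - 69) + 67 = (16 - 69) + 67 = -53 + 67 = 14)
((-99 + 40)*99 - 27086)*(y(65, 120) - 33570) = ((-99 + 40)*99 - 27086)*(14 - 33570) = (-59*99 - 27086)*(-33556) = (-5841 - 27086)*(-33556) = -32927*(-33556) = 1104898412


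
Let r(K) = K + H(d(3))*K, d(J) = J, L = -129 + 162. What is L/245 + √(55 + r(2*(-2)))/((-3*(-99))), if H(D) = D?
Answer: 33/245 + √39/297 ≈ 0.15572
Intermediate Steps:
L = 33
r(K) = 4*K (r(K) = K + 3*K = 4*K)
L/245 + √(55 + r(2*(-2)))/((-3*(-99))) = 33/245 + √(55 + 4*(2*(-2)))/((-3*(-99))) = 33*(1/245) + √(55 + 4*(-4))/297 = 33/245 + √(55 - 16)*(1/297) = 33/245 + √39*(1/297) = 33/245 + √39/297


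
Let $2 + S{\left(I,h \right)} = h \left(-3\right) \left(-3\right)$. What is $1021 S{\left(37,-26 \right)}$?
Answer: $-240956$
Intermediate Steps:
$S{\left(I,h \right)} = -2 + 9 h$ ($S{\left(I,h \right)} = -2 + h \left(-3\right) \left(-3\right) = -2 + - 3 h \left(-3\right) = -2 + 9 h$)
$1021 S{\left(37,-26 \right)} = 1021 \left(-2 + 9 \left(-26\right)\right) = 1021 \left(-2 - 234\right) = 1021 \left(-236\right) = -240956$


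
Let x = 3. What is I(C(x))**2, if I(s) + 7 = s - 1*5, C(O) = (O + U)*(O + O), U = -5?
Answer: 576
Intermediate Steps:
C(O) = 2*O*(-5 + O) (C(O) = (O - 5)*(O + O) = (-5 + O)*(2*O) = 2*O*(-5 + O))
I(s) = -12 + s (I(s) = -7 + (s - 1*5) = -7 + (s - 5) = -7 + (-5 + s) = -12 + s)
I(C(x))**2 = (-12 + 2*3*(-5 + 3))**2 = (-12 + 2*3*(-2))**2 = (-12 - 12)**2 = (-24)**2 = 576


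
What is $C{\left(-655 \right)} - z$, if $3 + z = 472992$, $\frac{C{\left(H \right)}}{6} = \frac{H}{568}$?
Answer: $- \frac{134330841}{284} \approx -4.73 \cdot 10^{5}$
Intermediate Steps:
$C{\left(H \right)} = \frac{3 H}{284}$ ($C{\left(H \right)} = 6 \frac{H}{568} = \frac{3 H}{284}$)
$z = 472989$ ($z = -3 + 472992 = 472989$)
$C{\left(-655 \right)} - z = \frac{3}{284} \left(-655\right) - 472989 = - \frac{1965}{284} - 472989 = - \frac{134330841}{284}$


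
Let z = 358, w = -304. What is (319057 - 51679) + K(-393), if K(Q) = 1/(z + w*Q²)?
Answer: 12553968754163/46952138 ≈ 2.6738e+5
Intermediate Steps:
K(Q) = 1/(358 - 304*Q²)
(319057 - 51679) + K(-393) = (319057 - 51679) - 1/(-358 + 304*(-393)²) = 267378 - 1/(-358 + 304*154449) = 267378 - 1/(-358 + 46952496) = 267378 - 1/46952138 = 12553968754163/46952138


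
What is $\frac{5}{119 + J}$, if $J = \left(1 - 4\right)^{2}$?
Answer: $\frac{5}{128} \approx 0.039063$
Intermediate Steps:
$J = 9$ ($J = \left(-3\right)^{2} = 9$)
$\frac{5}{119 + J} = \frac{5}{119 + 9} = \frac{5}{128}$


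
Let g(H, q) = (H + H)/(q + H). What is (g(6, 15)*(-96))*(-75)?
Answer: 28800/7 ≈ 4114.3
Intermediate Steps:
g(H, q) = 2*H/(H + q) (g(H, q) = (2*H)/(H + q) = 2*H/(H + q))
(g(6, 15)*(-96))*(-75) = ((2*6/(6 + 15))*(-96))*(-75) = ((2*6/21)*(-96))*(-75) = ((2*6*(1/21))*(-96))*(-75) = ((4/7)*(-96))*(-75) = -384/7*(-75) = 28800/7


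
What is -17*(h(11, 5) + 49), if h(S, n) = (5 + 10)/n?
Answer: -884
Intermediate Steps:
h(S, n) = 15/n
-17*(h(11, 5) + 49) = -17*(15/5 + 49) = -17*(15*(⅕) + 49) = -17*(3 + 49) = -17*52 = -884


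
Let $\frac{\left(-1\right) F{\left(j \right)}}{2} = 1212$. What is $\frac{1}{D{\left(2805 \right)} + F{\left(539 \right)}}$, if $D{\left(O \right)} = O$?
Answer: $\frac{1}{381} \approx 0.0026247$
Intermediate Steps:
$F{\left(j \right)} = -2424$ ($F{\left(j \right)} = \left(-2\right) 1212 = -2424$)
$\frac{1}{D{\left(2805 \right)} + F{\left(539 \right)}} = \frac{1}{2805 - 2424} = \frac{1}{381}$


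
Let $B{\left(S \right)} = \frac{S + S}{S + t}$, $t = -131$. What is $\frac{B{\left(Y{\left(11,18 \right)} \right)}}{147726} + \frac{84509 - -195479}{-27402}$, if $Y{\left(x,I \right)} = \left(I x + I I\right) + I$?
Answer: $- \frac{469911857962}{45989639763} \approx -10.218$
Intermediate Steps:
$Y{\left(x,I \right)} = I + I^{2} + I x$ ($Y{\left(x,I \right)} = \left(I x + I^{2}\right) + I = \left(I^{2} + I x\right) + I = I + I^{2} + I x$)
$B{\left(S \right)} = \frac{2 S}{-131 + S}$ ($B{\left(S \right)} = \frac{S + S}{S - 131} = \frac{2 S}{-131 + S}$)
$\frac{B{\left(Y{\left(11,18 \right)} \right)}}{147726} + \frac{84509 - -195479}{-27402} = \frac{2 \cdot 18 \left(1 + 18 + 11\right) \frac{1}{-131 + 18 \left(1 + 18 + 11\right)}}{147726} + \frac{84509 - -195479}{-27402} = \frac{2 \cdot 18 \cdot 30}{-131 + 18 \cdot 30} \cdot \frac{1}{147726} + \left(84509 + 195479\right) \left(- \frac{1}{27402}\right) = 2 \cdot 540 \frac{1}{-131 + 540} \cdot \frac{1}{147726} + 279988 \left(- \frac{1}{27402}\right) = 2 \cdot 540 \cdot \frac{1}{409} \cdot \frac{1}{147726} - \frac{139994}{13701} = \frac{1080}{409} \cdot \frac{1}{147726} - \frac{139994}{13701} = \frac{60}{3356663} - \frac{139994}{13701} = - \frac{469911857962}{45989639763}$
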